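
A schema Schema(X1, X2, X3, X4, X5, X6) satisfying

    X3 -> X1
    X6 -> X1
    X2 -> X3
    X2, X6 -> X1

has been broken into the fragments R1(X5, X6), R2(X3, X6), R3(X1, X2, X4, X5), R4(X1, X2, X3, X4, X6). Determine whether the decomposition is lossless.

Chase test. Columns are X1, X2, X3, X4, X5, X6; row i has aⱼ where attribute j ∈ Ri, else bᵢⱼ.
Initial tableau (one row per fragment):
  row 1: b11 b12 b13 b14 a5 a6
  row 2: b21 b22 a3 b24 b25 a6
  row 3: a1 a2 b33 a4 a5 b36
  row 4: a1 a2 a3 a4 b45 a6
Rows 2 and 4 agree on X3; apply X3→X1 and equate their X1 entries.
Rows 1 and 2 agree on X6; apply X6→X1 and equate their X1 entries.
Rows 3 and 4 agree on X2; apply X2→X3 and equate their X3 entries.
No row becomes fully distinguished — the join is lossy.

No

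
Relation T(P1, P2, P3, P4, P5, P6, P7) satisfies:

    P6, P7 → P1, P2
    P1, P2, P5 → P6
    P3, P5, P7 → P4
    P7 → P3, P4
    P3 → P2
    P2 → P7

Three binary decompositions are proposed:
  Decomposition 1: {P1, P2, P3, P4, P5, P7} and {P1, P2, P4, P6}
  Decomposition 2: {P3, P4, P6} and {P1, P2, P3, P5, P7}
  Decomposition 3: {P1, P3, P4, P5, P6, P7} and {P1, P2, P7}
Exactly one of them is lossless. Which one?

Decomposition 3

Decomposition 1: common = {P1, P2, P4}, closure = {P1, P2, P3, P4, P7} → lossy.
Decomposition 2: common = {P3}, closure = {P2, P3, P4, P7} → lossy.
Decomposition 3: common = {P1, P7}, closure = {P1, P2, P3, P4, P7} → lossless.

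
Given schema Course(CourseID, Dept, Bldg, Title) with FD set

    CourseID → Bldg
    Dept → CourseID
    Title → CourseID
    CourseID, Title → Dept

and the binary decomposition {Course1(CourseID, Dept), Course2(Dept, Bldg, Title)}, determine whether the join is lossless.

Yes

Common attributes: Course1 ∩ Course2 = {Dept}.
Closure of {Dept}: Dept → CourseID applies, adding CourseID; CourseID → Bldg applies, adding Bldg. So (Dept)⁺ = {CourseID, Dept, Bldg}.
This closure contains every attribute of Course1, so Course1 ∩ Course2 → Course1. The join is lossless.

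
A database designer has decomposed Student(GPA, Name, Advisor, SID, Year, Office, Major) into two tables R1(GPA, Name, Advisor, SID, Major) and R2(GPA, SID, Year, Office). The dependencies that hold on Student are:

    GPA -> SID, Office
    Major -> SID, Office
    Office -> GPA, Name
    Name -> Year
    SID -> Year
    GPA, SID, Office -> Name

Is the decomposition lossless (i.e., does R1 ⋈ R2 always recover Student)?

Yes

Common attributes: R1 ∩ R2 = {GPA, SID}.
Closure of {GPA, SID}: GPA → SID, Office applies, adding Office; Office → GPA, Name applies, adding Name; Name → Year applies, adding Year. So (GPA, SID)⁺ = {GPA, Name, SID, Year, Office}.
This closure contains every attribute of R2, so R1 ∩ R2 → R2. The join is lossless.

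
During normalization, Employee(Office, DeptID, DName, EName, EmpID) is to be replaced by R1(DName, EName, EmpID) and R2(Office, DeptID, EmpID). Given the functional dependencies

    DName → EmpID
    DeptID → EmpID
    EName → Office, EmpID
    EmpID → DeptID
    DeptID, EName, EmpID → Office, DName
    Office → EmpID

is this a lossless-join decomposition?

Common attributes: R1 ∩ R2 = {EmpID}.
Closure of {EmpID}: EmpID → DeptID applies, adding DeptID. So (EmpID)⁺ = {DeptID, EmpID}.
The closure contains neither all of R1 = {DName, EName, EmpID} nor all of R2 = {Office, DeptID, EmpID}, so the common attributes are not a superkey of either fragment. The join is lossy.

No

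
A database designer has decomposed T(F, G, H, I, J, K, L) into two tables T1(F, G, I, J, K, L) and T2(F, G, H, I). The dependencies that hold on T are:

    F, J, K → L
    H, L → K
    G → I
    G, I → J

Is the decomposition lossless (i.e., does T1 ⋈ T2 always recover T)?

No

Common attributes: T1 ∩ T2 = {F, G, I}.
Closure of {F, G, I}: G, I → J applies, adding J. So (F, G, I)⁺ = {F, G, I, J}.
The closure contains neither all of T1 = {F, G, I, J, K, L} nor all of T2 = {F, G, H, I}, so the common attributes are not a superkey of either fragment. The join is lossy.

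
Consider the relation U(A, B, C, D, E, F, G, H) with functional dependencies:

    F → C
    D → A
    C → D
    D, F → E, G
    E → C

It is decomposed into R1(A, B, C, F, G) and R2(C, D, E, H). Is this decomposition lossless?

Common attributes: R1 ∩ R2 = {C}.
Closure of {C}: C → D applies, adding D; D → A applies, adding A. So (C)⁺ = {A, C, D}.
The closure contains neither all of R1 = {A, B, C, F, G} nor all of R2 = {C, D, E, H}, so the common attributes are not a superkey of either fragment. The join is lossy.

No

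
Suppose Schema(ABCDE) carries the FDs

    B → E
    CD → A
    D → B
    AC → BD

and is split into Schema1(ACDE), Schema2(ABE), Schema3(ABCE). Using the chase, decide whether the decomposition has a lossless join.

Yes

Chase test. Columns are ABCDE; row i has aⱼ where attribute j ∈ Schemai, else bᵢⱼ.
Initial tableau (one row per fragment):
  row 1: a1 b12 a3 a4 a5
  row 2: a1 a2 b23 b24 a5
  row 3: a1 a2 a3 b34 a5
Rows 1 and 3 agree on AC; apply AC→BD and equate their BD entries.
Row 1 is now all distinguished symbols — the join is lossless.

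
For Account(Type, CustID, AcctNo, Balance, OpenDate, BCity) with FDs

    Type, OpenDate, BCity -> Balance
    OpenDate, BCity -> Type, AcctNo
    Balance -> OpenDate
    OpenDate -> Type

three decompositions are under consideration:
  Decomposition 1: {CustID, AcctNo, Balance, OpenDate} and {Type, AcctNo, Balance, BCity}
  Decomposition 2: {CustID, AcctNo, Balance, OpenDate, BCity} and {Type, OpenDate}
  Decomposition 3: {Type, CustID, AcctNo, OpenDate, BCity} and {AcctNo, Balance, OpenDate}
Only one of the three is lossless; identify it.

Decomposition 1: common = {AcctNo, Balance}, closure = {Type, AcctNo, Balance, OpenDate} → lossy.
Decomposition 2: common = {OpenDate}, closure = {Type, OpenDate} → lossless.
Decomposition 3: common = {AcctNo, OpenDate}, closure = {Type, AcctNo, OpenDate} → lossy.

Decomposition 2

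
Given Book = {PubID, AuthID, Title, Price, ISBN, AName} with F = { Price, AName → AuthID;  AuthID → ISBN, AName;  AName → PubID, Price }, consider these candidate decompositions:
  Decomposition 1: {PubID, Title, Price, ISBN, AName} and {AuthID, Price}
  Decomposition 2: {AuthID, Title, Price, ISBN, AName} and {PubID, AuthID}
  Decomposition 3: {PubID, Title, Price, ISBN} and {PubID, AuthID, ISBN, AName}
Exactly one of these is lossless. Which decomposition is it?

Decomposition 1: common = {Price}, closure = {Price} → lossy.
Decomposition 2: common = {AuthID}, closure = {PubID, AuthID, Price, ISBN, AName} → lossless.
Decomposition 3: common = {PubID, ISBN}, closure = {PubID, ISBN} → lossy.

Decomposition 2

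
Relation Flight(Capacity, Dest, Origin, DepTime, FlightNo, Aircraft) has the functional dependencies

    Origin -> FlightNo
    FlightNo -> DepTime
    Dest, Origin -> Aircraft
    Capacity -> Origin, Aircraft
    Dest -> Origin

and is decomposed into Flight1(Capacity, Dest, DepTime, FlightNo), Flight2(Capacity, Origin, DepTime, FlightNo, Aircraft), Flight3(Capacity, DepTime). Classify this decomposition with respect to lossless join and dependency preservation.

lossless but not dependency-preserving

Lossless test (chase): Rows 1 and 2 agree on Capacity; apply Capacity→Origin, Aircraft and equate their Origin, Aircraft entries. Rows 1 and 3 agree on Capacity; apply Capacity→Origin, Aircraft and equate their Origin, Aircraft entries. Rows 1 and 3 agree on Origin; apply Origin→FlightNo and equate their FlightNo entries. Row 1 is now all distinguished symbols — the join is lossless.
Dependency preservation: the restricted closure of {Dest, Origin} across the fragments never reaches {Aircraft}, so Dest, Origin → Aircraft cannot be enforced without a join — not preserved.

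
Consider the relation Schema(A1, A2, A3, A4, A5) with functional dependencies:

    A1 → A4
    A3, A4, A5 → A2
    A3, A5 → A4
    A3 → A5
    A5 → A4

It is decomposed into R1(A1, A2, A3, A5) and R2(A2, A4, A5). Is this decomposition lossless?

Common attributes: R1 ∩ R2 = {A2, A5}.
Closure of {A2, A5}: A5 → A4 applies, adding A4. So (A2, A5)⁺ = {A2, A4, A5}.
This closure contains every attribute of R2, so R1 ∩ R2 → R2. The join is lossless.

Yes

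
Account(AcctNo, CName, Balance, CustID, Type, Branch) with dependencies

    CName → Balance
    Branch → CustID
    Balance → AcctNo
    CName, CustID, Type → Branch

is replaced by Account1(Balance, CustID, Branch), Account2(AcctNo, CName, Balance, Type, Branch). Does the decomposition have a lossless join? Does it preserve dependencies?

lossless but not dependency-preserving

Lossless test: (Balance, Branch)⁺ = {AcctNo, Balance, CustID, Branch}, which contains all of one fragment — lossless.
Dependency preservation: the restricted closure of {CName, CustID, Type} across the fragments never reaches {Branch}, so CName, CustID, Type → Branch cannot be enforced without a join — not preserved.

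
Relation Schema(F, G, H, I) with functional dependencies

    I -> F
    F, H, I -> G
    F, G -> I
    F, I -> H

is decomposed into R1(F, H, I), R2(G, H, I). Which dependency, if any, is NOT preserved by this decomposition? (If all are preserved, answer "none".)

Check F, G → I: no single fragment contains all of {F, G, I}, and the restricted closure of {F, G} across the fragments never reaches {I}.
I → F is preserved.
F, H, I → G is preserved.
F, I → H is preserved.

F, G -> I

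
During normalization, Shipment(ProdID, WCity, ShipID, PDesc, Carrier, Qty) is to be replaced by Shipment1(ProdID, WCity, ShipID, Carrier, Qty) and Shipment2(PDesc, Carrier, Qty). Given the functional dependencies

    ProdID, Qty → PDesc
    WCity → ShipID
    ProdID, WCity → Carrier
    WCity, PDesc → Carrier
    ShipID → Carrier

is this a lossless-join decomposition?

No

Common attributes: Shipment1 ∩ Shipment2 = {Carrier, Qty}.
No dependency enlarges {Carrier, Qty}, so (Carrier, Qty)⁺ = {Carrier, Qty}.
The closure contains neither all of Shipment1 = {ProdID, WCity, ShipID, Carrier, Qty} nor all of Shipment2 = {PDesc, Carrier, Qty}, so the common attributes are not a superkey of either fragment. The join is lossy.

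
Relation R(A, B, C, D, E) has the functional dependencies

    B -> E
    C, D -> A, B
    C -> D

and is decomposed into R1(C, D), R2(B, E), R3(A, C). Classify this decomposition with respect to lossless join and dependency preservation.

Lossless test (chase): Rows 1 and 3 agree on C; apply C→D and equate their D entries. Rows 1 and 3 agree on C, D; apply C, D→A, B and equate their A, B entries. Rows 1 and 3 agree on B; apply B→E and equate their E entries. No row becomes fully distinguished — the join is lossy.
Dependency preservation: the restricted closure of {C, D} across the fragments never reaches {A, B}, so C, D → A, B cannot be enforced without a join — not preserved.

lossy and not dependency-preserving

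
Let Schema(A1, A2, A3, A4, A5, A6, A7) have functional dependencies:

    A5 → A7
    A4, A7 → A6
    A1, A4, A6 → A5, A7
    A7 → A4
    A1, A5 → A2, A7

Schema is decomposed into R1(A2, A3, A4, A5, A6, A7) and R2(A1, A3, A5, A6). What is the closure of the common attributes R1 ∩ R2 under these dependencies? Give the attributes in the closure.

A3, A4, A5, A6, A7

R1 ∩ R2 = {A3, A5, A6}.
A5 → A7 applies, adding A7
A7 → A4 applies, adding A4
Closure: {A3, A4, A5, A6, A7}.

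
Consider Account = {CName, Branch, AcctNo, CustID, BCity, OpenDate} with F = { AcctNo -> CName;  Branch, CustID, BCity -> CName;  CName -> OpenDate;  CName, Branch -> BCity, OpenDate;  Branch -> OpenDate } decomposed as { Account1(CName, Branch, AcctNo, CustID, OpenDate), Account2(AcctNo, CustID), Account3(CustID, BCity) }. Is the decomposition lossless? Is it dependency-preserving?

lossy and not dependency-preserving

Lossless test (chase): Rows 1 and 2 agree on AcctNo; apply AcctNo→CName and equate their CName entries. Rows 1 and 2 agree on CName; apply CName→OpenDate and equate their OpenDate entries. No row becomes fully distinguished — the join is lossy.
Dependency preservation: the restricted closure of {Branch, CustID, BCity} across the fragments never reaches {CName}, so Branch, CustID, BCity → CName cannot be enforced without a join — not preserved.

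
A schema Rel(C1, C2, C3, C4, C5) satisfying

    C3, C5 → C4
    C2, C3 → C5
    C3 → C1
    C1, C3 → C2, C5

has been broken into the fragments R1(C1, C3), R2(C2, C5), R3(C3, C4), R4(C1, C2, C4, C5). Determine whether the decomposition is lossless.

Chase test. Columns are C1, C2, C3, C4, C5; row i has aⱼ where attribute j ∈ Ri, else bᵢⱼ.
Initial tableau (one row per fragment):
  row 1: a1 b12 a3 b14 b15
  row 2: b21 a2 b23 b24 a5
  row 3: b31 b32 a3 a4 b35
  row 4: a1 a2 b43 a4 a5
Rows 1 and 3 agree on C3; apply C3→C1 and equate their C1 entries.
Rows 1 and 3 agree on C1, C3; apply C1, C3→C2, C5 and equate their C2, C5 entries.
Rows 1 and 3 agree on C3, C5; apply C3, C5→C4 and equate their C4 entries.
No row becomes fully distinguished — the join is lossy.

No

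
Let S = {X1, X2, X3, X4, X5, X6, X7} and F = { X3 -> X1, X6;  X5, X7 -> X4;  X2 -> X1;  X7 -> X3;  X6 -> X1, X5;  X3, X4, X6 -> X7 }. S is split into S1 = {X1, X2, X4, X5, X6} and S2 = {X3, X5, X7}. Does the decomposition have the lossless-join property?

No

Common attributes: S1 ∩ S2 = {X5}.
No dependency enlarges {X5}, so (X5)⁺ = {X5}.
The closure contains neither all of S1 = {X1, X2, X4, X5, X6} nor all of S2 = {X3, X5, X7}, so the common attributes are not a superkey of either fragment. The join is lossy.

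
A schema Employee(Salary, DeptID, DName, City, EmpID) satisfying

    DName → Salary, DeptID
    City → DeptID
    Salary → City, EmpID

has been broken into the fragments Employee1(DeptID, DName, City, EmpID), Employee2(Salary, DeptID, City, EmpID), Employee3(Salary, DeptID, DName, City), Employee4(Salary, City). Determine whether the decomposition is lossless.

Chase test. Columns are Salary, DeptID, DName, City, EmpID; row i has aⱼ where attribute j ∈ Employeei, else bᵢⱼ.
Initial tableau (one row per fragment):
  row 1: b11 a2 a3 a4 a5
  row 2: a1 a2 b23 a4 a5
  row 3: a1 a2 a3 a4 b35
  row 4: a1 b42 b43 a4 b45
Rows 1 and 3 agree on DName; apply DName→Salary, DeptID and equate their Salary, DeptID entries.
Rows 1 and 4 agree on City; apply City→DeptID and equate their DeptID entries.
Rows 1 and 3 agree on Salary; apply Salary→City, EmpID and equate their City, EmpID entries.
Rows 1 and 4 agree on Salary; apply Salary→City, EmpID and equate their City, EmpID entries.
Row 1 is now all distinguished symbols — the join is lossless.

Yes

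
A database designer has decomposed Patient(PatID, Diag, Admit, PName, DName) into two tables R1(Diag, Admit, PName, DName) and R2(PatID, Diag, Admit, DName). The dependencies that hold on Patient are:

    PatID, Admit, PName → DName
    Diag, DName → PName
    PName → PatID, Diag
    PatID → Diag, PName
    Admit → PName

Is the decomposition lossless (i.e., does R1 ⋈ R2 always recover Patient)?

Yes

Common attributes: R1 ∩ R2 = {Diag, Admit, DName}.
Closure of {Diag, Admit, DName}: Diag, DName → PName applies, adding PName; PName → PatID, Diag applies, adding PatID. So (Diag, Admit, DName)⁺ = {PatID, Diag, Admit, PName, DName}.
This closure contains every attribute of R1, so R1 ∩ R2 → R1. The join is lossless.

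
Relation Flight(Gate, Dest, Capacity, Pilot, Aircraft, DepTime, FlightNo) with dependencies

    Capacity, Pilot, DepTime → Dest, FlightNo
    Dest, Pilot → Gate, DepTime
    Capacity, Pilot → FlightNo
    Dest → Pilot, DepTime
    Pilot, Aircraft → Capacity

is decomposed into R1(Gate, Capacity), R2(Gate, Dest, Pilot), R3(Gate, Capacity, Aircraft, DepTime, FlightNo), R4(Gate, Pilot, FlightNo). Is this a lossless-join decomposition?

Chase test. Columns are Gate, Dest, Capacity, Pilot, Aircraft, DepTime, FlightNo; row i has aⱼ where attribute j ∈ Ri, else bᵢⱼ.
Initial tableau (one row per fragment):
  row 1: a1 b12 a3 b14 b15 b16 b17
  row 2: a1 a2 b23 a4 b25 b26 b27
  row 3: a1 b32 a3 b34 a5 a6 a7
  row 4: a1 b42 b43 a4 b45 b46 a7
No row becomes fully distinguished — the join is lossy.

No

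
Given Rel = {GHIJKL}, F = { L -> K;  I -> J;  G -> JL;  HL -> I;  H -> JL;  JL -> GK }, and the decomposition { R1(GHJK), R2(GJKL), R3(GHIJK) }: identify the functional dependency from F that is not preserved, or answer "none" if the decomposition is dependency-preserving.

L → K lies within R2.
I → J lies within R3.
G → JL lies within R2.
HL → I: restricted closure across fragments reaches I.
H → JL: restricted closure across fragments reaches JL.
JL → GK lies within R2.
Every dependency is enforceable on the fragments, so the decomposition is dependency-preserving.

none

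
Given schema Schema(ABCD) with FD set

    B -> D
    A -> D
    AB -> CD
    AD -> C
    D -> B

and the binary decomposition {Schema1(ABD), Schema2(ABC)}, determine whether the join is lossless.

Yes

Common attributes: Schema1 ∩ Schema2 = {AB}.
Closure of {AB}: B → D applies, adding D; AB → CD applies, adding C. So (AB)⁺ = {ABCD}.
This closure contains every attribute of Schema1, so Schema1 ∩ Schema2 → Schema1. The join is lossless.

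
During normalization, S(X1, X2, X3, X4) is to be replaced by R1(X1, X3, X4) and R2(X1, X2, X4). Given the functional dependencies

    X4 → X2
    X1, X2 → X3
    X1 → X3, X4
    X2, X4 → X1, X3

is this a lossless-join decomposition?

Yes

Common attributes: R1 ∩ R2 = {X1, X4}.
Closure of {X1, X4}: X4 → X2 applies, adding X2; X1, X2 → X3 applies, adding X3. So (X1, X4)⁺ = {X1, X2, X3, X4}.
This closure contains every attribute of R1, so R1 ∩ R2 → R1. The join is lossless.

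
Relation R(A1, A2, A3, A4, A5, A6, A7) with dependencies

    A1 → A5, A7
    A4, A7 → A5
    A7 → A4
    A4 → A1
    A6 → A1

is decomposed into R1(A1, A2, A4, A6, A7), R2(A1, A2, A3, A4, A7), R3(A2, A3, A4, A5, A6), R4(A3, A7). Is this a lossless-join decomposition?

Yes

Chase test. Columns are A1, A2, A3, A4, A5, A6, A7; row i has aⱼ where attribute j ∈ Ri, else bᵢⱼ.
Initial tableau (one row per fragment):
  row 1: a1 a2 b13 a4 b15 a6 a7
  row 2: a1 a2 a3 a4 b25 b26 a7
  row 3: b31 a2 a3 a4 a5 a6 b37
  row 4: b41 b42 a3 b44 b45 b46 a7
Rows 1 and 2 agree on A1; apply A1→A5, A7 and equate their A5, A7 entries.
Rows 1 and 4 agree on A7; apply A7→A4 and equate their A4 entries.
Rows 1 and 3 agree on A4; apply A4→A1 and equate their A1 entries.
Rows 1 and 4 agree on A4; apply A4→A1 and equate their A1 entries.
Rows 1 and 3 agree on A1; apply A1→A5, A7 and equate their A5, A7 entries.
Rows 1 and 4 agree on A1; apply A1→A5, A7 and equate their A5, A7 entries.
Row 3 is now all distinguished symbols — the join is lossless.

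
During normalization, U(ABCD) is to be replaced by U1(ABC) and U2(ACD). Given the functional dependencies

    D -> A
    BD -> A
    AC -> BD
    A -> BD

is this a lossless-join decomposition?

Yes

Common attributes: U1 ∩ U2 = {AC}.
Closure of {AC}: AC → BD applies, adding BD. So (AC)⁺ = {ABCD}.
This closure contains every attribute of U1, so U1 ∩ U2 → U1. The join is lossless.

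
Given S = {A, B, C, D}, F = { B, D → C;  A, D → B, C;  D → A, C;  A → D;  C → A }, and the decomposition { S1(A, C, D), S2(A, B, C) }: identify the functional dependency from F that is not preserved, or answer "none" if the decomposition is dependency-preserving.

B, D → C: restricted closure across fragments reaches C.
A, D → B, C: restricted closure across fragments reaches B, C.
D → A, C lies within S1.
A → D lies within S1.
C → A lies within S1.
Every dependency is enforceable on the fragments, so the decomposition is dependency-preserving.

none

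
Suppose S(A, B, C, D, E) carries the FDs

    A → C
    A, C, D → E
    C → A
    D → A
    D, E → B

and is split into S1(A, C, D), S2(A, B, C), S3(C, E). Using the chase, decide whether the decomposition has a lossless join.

No

Chase test. Columns are A, B, C, D, E; row i has aⱼ where attribute j ∈ Si, else bᵢⱼ.
Initial tableau (one row per fragment):
  row 1: a1 b12 a3 a4 b15
  row 2: a1 a2 a3 b24 b25
  row 3: b31 b32 a3 b34 a5
Rows 1 and 3 agree on C; apply C→A and equate their A entries.
No row becomes fully distinguished — the join is lossy.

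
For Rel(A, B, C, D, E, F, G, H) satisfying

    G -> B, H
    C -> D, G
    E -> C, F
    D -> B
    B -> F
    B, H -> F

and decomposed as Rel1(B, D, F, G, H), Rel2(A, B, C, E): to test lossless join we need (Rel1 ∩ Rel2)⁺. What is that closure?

B, F

Rel1 ∩ Rel2 = {B}.
B → F applies, adding F
Closure: {B, F}.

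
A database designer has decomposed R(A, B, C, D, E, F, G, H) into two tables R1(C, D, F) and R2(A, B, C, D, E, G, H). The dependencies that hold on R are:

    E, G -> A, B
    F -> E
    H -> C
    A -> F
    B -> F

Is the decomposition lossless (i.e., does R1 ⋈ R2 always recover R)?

No

Common attributes: R1 ∩ R2 = {C, D}.
No dependency enlarges {C, D}, so (C, D)⁺ = {C, D}.
The closure contains neither all of R1 = {C, D, F} nor all of R2 = {A, B, C, D, E, G, H}, so the common attributes are not a superkey of either fragment. The join is lossy.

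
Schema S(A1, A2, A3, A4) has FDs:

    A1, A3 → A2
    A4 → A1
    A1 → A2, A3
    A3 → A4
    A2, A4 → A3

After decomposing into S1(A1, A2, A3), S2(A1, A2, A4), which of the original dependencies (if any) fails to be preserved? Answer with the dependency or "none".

A1, A3 → A2 lies within S1.
A4 → A1 lies within S2.
A1 → A2, A3 lies within S1.
A3 → A4: restricted closure across fragments reaches A4.
A2, A4 → A3: restricted closure across fragments reaches A3.
Every dependency is enforceable on the fragments, so the decomposition is dependency-preserving.

none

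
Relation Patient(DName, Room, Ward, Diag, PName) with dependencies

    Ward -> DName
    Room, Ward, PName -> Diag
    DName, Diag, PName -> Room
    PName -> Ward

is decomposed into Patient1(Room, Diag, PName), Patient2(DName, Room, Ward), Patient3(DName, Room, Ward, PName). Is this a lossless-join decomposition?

Yes

Chase test. Columns are DName, Room, Ward, Diag, PName; row i has aⱼ where attribute j ∈ Patienti, else bᵢⱼ.
Initial tableau (one row per fragment):
  row 1: b11 a2 b13 a4 a5
  row 2: a1 a2 a3 b24 b25
  row 3: a1 a2 a3 b34 a5
Rows 1 and 3 agree on PName; apply PName→Ward and equate their Ward entries.
Rows 1 and 2 agree on Ward; apply Ward→DName and equate their DName entries.
Rows 1 and 3 agree on Room, Ward, PName; apply Room, Ward, PName→Diag and equate their Diag entries.
Row 1 is now all distinguished symbols — the join is lossless.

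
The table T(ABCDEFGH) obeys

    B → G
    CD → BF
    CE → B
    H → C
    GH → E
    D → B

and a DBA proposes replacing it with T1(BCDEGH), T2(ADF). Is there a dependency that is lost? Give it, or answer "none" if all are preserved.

CD → BF

Check CD → BF: no single fragment contains all of {BCDF}, and the restricted closure of {CD} across the fragments never reaches {BF}.
B → G is preserved.
CE → B is preserved.
H → C is preserved.
GH → E is preserved.
D → B is preserved.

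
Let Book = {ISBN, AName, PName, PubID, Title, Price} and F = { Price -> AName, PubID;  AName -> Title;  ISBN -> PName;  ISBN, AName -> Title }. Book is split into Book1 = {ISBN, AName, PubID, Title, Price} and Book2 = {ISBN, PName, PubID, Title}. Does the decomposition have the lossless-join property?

Yes

Common attributes: Book1 ∩ Book2 = {ISBN, PubID, Title}.
Closure of {ISBN, PubID, Title}: ISBN → PName applies, adding PName. So (ISBN, PubID, Title)⁺ = {ISBN, PName, PubID, Title}.
This closure contains every attribute of Book2, so Book1 ∩ Book2 → Book2. The join is lossless.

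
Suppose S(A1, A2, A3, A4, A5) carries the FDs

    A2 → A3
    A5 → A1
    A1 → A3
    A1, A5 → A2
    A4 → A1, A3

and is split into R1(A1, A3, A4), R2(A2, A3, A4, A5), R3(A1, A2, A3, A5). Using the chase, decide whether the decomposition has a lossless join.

Chase test. Columns are A1, A2, A3, A4, A5; row i has aⱼ where attribute j ∈ Ri, else bᵢⱼ.
Initial tableau (one row per fragment):
  row 1: a1 b12 a3 a4 b15
  row 2: b21 a2 a3 a4 a5
  row 3: a1 a2 a3 b34 a5
Rows 2 and 3 agree on A5; apply A5→A1 and equate their A1 entries.
Row 2 is now all distinguished symbols — the join is lossless.

Yes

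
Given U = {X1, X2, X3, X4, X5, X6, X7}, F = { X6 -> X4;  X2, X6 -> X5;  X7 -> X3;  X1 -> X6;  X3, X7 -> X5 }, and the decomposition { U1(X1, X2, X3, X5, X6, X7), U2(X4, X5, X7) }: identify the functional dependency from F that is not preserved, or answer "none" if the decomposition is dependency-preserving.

X6 -> X4

Check X6 → X4: no single fragment contains all of {X4, X6}, and the restricted closure of {X6} across the fragments never reaches {X4}.
X2, X6 → X5 is preserved.
X7 → X3 is preserved.
X1 → X6 is preserved.
X3, X7 → X5 is preserved.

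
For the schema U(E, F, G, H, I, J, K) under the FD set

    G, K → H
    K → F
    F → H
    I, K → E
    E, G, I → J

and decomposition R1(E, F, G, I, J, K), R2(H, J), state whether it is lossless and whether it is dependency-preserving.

lossy and not dependency-preserving

Lossless test: (J)⁺ = {J}, which is a superkey of neither fragment — lossy.
Dependency preservation: the restricted closure of {G, K} across the fragments never reaches {H}, so G, K → H cannot be enforced without a join — not preserved.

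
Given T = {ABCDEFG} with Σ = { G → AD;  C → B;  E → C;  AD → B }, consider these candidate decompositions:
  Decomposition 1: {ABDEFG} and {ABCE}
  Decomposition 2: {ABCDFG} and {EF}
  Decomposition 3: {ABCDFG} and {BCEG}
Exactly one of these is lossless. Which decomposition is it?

Decomposition 1

Decomposition 1: common = {ABE}, closure = {ABCE} → lossless.
Decomposition 2: common = {F}, closure = {F} → lossy.
Decomposition 3: common = {BCG}, closure = {ABCDG} → lossy.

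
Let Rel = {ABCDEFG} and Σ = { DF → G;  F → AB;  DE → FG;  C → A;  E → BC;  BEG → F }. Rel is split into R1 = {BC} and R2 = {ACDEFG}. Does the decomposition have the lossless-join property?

Common attributes: R1 ∩ R2 = {C}.
Closure of {C}: C → A applies, adding A. So (C)⁺ = {AC}.
The closure contains neither all of R1 = {BC} nor all of R2 = {ACDEFG}, so the common attributes are not a superkey of either fragment. The join is lossy.

No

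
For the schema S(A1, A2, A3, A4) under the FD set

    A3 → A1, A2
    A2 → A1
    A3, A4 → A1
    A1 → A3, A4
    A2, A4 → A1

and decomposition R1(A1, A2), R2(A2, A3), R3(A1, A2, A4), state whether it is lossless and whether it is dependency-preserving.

Lossless test (chase): Rows 1 and 2 agree on A2; apply A2→A1 and equate their A1 entries. Rows 1 and 2 agree on A1; apply A1→A3, A4 and equate their A3, A4 entries. Rows 1 and 3 agree on A1; apply A1→A3, A4 and equate their A3, A4 entries. Row 1 is now all distinguished symbols — the join is lossless.
Dependency preservation: A3 → A1, A2; A3, A4 → A1; A1 → A3, A4 are not contained in any single fragment, but the restricted closure of each left-hand side across the fragments still reaches the right-hand side; the remaining FDs each lie inside some fragment. All dependencies are preserved.

lossless and dependency-preserving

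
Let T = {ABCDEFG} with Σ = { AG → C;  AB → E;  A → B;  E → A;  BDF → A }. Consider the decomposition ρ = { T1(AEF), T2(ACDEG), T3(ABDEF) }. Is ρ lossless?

Chase test. Columns are ABCDEFG; row i has aⱼ where attribute j ∈ Ti, else bᵢⱼ.
Initial tableau (one row per fragment):
  row 1: a1 b12 b13 b14 a5 a6 b17
  row 2: a1 b22 a3 a4 a5 b26 a7
  row 3: a1 a2 b33 a4 a5 a6 b37
Rows 1 and 2 agree on A; apply A→B and equate their B entries.
Rows 1 and 3 agree on A; apply A→B and equate their B entries.
No row becomes fully distinguished — the join is lossy.

No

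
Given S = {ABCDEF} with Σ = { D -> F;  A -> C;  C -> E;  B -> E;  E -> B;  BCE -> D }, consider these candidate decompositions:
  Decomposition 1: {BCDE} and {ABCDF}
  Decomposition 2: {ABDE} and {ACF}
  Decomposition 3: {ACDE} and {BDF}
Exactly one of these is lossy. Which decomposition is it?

Decomposition 3

Decomposition 1: common = {BCD}, closure = {BCDEF} → lossless.
Decomposition 2: common = {A}, closure = {ABCDEF} → lossless.
Decomposition 3: common = {D}, closure = {DF} → lossy.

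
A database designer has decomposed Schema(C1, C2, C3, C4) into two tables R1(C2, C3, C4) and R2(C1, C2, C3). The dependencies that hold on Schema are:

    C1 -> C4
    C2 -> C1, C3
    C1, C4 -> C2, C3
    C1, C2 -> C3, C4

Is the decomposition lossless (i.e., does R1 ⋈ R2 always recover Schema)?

Yes

Common attributes: R1 ∩ R2 = {C2, C3}.
Closure of {C2, C3}: C2 → C1, C3 applies, adding C1; C1, C2 → C3, C4 applies, adding C4. So (C2, C3)⁺ = {C1, C2, C3, C4}.
This closure contains every attribute of R1, so R1 ∩ R2 → R1. The join is lossless.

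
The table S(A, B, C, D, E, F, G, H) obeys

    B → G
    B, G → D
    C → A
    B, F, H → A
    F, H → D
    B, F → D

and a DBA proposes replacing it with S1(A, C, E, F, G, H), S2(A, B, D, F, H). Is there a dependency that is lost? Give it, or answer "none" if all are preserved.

B → G

Check B → G: no single fragment contains all of {B, G}, and the restricted closure of {B} across the fragments never reaches {G}.
B, G → D is preserved.
C → A is preserved.
B, F, H → A is preserved.
F, H → D is preserved.
B, F → D is preserved.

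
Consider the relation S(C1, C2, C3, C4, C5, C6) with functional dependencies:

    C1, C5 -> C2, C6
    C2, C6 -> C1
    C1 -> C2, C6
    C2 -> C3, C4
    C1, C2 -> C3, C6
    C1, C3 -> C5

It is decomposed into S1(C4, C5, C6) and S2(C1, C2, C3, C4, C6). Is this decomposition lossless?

Common attributes: S1 ∩ S2 = {C4, C6}.
No dependency enlarges {C4, C6}, so (C4, C6)⁺ = {C4, C6}.
The closure contains neither all of S1 = {C4, C5, C6} nor all of S2 = {C1, C2, C3, C4, C6}, so the common attributes are not a superkey of either fragment. The join is lossy.

No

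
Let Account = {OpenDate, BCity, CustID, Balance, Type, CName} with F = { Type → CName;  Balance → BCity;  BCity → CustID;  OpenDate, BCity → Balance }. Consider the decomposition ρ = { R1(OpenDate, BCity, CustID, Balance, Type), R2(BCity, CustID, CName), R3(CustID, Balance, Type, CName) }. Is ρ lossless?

Chase test. Columns are OpenDate, BCity, CustID, Balance, Type, CName; row i has aⱼ where attribute j ∈ Ri, else bᵢⱼ.
Initial tableau (one row per fragment):
  row 1: a1 a2 a3 a4 a5 b16
  row 2: b21 a2 a3 b24 b25 a6
  row 3: b31 b32 a3 a4 a5 a6
Rows 1 and 3 agree on Type; apply Type→CName and equate their CName entries.
Rows 1 and 3 agree on Balance; apply Balance→BCity and equate their BCity entries.
Row 1 is now all distinguished symbols — the join is lossless.

Yes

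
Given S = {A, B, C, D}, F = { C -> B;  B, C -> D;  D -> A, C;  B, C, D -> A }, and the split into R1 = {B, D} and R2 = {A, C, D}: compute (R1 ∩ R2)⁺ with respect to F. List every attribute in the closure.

A, B, C, D

R1 ∩ R2 = {D}.
D → A, C applies, adding A, C
C → B applies, adding B
Closure: {A, B, C, D}.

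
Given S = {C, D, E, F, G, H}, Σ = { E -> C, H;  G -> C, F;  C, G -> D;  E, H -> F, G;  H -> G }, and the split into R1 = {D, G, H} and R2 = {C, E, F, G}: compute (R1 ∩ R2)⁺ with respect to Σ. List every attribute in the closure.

C, D, F, G

R1 ∩ R2 = {G}.
G → C, F applies, adding C, F
C, G → D applies, adding D
Closure: {C, D, F, G}.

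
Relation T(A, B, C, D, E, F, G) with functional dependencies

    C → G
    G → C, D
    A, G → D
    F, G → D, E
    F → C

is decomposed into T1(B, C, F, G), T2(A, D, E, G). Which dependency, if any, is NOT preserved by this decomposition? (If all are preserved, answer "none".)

Check F, G → D, E: no single fragment contains all of {D, E, F, G}, and the restricted closure of {F, G} across the fragments never reaches {D, E}.
C → G is preserved.
G → C, D is preserved.
A, G → D is preserved.
F → C is preserved.

F, G → D, E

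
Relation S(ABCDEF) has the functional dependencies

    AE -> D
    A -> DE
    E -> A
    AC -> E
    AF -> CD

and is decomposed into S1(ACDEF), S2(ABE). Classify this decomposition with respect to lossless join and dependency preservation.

Lossless test: (AE)⁺ = {ADE}, which is a superkey of neither fragment — lossy.
Dependency preservation: every FD's attributes lie within a single fragment, so each can be enforced locally — preserved.

lossy but dependency-preserving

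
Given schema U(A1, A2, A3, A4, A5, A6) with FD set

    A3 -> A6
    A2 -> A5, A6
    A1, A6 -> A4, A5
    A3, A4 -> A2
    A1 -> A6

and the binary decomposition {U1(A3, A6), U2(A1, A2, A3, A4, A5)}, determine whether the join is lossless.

Yes

Common attributes: U1 ∩ U2 = {A3}.
Closure of {A3}: A3 → A6 applies, adding A6. So (A3)⁺ = {A3, A6}.
This closure contains every attribute of U1, so U1 ∩ U2 → U1. The join is lossless.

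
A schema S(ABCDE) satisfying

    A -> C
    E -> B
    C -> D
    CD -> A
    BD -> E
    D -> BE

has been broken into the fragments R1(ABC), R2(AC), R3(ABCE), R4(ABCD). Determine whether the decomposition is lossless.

Chase test. Columns are ABCDE; row i has aⱼ where attribute j ∈ Ri, else bᵢⱼ.
Initial tableau (one row per fragment):
  row 1: a1 a2 a3 b14 b15
  row 2: a1 b22 a3 b24 b25
  row 3: a1 a2 a3 b34 a5
  row 4: a1 a2 a3 a4 b45
Rows 1 and 2 agree on C; apply C→D and equate their D entries.
Rows 1 and 3 agree on C; apply C→D and equate their D entries.
Rows 1 and 4 agree on C; apply C→D and equate their D entries.
Rows 1 and 3 agree on BD; apply BD→E and equate their E entries.
Rows 1 and 4 agree on BD; apply BD→E and equate their E entries.
Rows 1 and 2 agree on D; apply D→BE and equate their BE entries.
Row 1 is now all distinguished symbols — the join is lossless.

Yes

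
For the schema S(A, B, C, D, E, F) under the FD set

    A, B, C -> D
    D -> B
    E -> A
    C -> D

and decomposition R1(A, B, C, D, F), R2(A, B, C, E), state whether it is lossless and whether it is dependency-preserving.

lossy but dependency-preserving

Lossless test: (A, B, C)⁺ = {A, B, C, D}, which is a superkey of neither fragment — lossy.
Dependency preservation: every FD's attributes lie within a single fragment, so each can be enforced locally — preserved.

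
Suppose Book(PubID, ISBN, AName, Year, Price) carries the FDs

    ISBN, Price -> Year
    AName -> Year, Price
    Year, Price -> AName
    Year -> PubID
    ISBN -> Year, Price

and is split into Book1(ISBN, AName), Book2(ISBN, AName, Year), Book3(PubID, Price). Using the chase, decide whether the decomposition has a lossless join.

Chase test. Columns are PubID, ISBN, AName, Year, Price; row i has aⱼ where attribute j ∈ Booki, else bᵢⱼ.
Initial tableau (one row per fragment):
  row 1: b11 a2 a3 b14 b15
  row 2: b21 a2 a3 a4 b25
  row 3: a1 b32 b33 b34 a5
Rows 1 and 2 agree on AName; apply AName→Year, Price and equate their Year, Price entries.
Rows 1 and 2 agree on Year; apply Year→PubID and equate their PubID entries.
No row becomes fully distinguished — the join is lossy.

No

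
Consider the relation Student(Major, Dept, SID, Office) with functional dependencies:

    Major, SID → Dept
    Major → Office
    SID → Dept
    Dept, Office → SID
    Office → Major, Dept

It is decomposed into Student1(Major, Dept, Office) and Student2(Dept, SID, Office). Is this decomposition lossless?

Yes

Common attributes: Student1 ∩ Student2 = {Dept, Office}.
Closure of {Dept, Office}: Dept, Office → SID applies, adding SID; Office → Major, Dept applies, adding Major. So (Dept, Office)⁺ = {Major, Dept, SID, Office}.
This closure contains every attribute of Student1, so Student1 ∩ Student2 → Student1. The join is lossless.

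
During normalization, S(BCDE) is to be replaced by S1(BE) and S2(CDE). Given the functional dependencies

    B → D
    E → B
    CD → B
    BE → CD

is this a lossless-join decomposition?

Yes

Common attributes: S1 ∩ S2 = {E}.
Closure of {E}: E → B applies, adding B; BE → CD applies, adding CD. So (E)⁺ = {BCDE}.
This closure contains every attribute of S1, so S1 ∩ S2 → S1. The join is lossless.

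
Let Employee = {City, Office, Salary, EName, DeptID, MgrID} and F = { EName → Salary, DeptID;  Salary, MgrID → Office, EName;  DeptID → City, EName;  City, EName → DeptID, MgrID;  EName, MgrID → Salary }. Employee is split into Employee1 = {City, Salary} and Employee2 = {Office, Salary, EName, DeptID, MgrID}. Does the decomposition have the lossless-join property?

No

Common attributes: Employee1 ∩ Employee2 = {Salary}.
No dependency enlarges {Salary}, so (Salary)⁺ = {Salary}.
The closure contains neither all of Employee1 = {City, Salary} nor all of Employee2 = {Office, Salary, EName, DeptID, MgrID}, so the common attributes are not a superkey of either fragment. The join is lossy.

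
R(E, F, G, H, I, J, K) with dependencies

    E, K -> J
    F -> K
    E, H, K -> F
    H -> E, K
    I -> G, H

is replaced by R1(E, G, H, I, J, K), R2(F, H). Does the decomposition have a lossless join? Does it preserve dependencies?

lossless but not dependency-preserving

Lossless test: (H)⁺ = {E, F, H, J, K}, which contains all of one fragment — lossless.
Dependency preservation: the restricted closure of {F} across the fragments never reaches {K}, so F → K cannot be enforced without a join — not preserved.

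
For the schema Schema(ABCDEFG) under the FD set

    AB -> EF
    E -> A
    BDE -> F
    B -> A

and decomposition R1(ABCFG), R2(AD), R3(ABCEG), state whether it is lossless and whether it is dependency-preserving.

Lossless test (chase): Rows 1 and 3 agree on AB; apply AB→EF and equate their EF entries. No row becomes fully distinguished — the join is lossy.
Dependency preservation: AB → EF; BDE → F are not contained in any single fragment, but the restricted closure of each left-hand side across the fragments still reaches the right-hand side; the remaining FDs each lie inside some fragment. All dependencies are preserved.

lossy but dependency-preserving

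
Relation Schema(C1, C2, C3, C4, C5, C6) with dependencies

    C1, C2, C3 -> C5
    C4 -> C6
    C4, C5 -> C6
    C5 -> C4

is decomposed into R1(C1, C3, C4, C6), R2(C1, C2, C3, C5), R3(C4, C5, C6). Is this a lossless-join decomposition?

Yes

Chase test. Columns are C1, C2, C3, C4, C5, C6; row i has aⱼ where attribute j ∈ Ri, else bᵢⱼ.
Initial tableau (one row per fragment):
  row 1: a1 b12 a3 a4 b15 a6
  row 2: a1 a2 a3 b24 a5 b26
  row 3: b31 b32 b33 a4 a5 a6
Rows 2 and 3 agree on C5; apply C5→C4 and equate their C4 entries.
Rows 1 and 2 agree on C4; apply C4→C6 and equate their C6 entries.
Row 2 is now all distinguished symbols — the join is lossless.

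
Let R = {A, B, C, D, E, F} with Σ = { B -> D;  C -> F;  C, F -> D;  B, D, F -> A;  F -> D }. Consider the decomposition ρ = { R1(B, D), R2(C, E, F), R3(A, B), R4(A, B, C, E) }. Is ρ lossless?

Chase test. Columns are A, B, C, D, E, F; row i has aⱼ where attribute j ∈ Ri, else bᵢⱼ.
Initial tableau (one row per fragment):
  row 1: b11 a2 b13 a4 b15 b16
  row 2: b21 b22 a3 b24 a5 a6
  row 3: a1 a2 b33 b34 b35 b36
  row 4: a1 a2 a3 b44 a5 b46
Rows 1 and 3 agree on B; apply B→D and equate their D entries.
Rows 1 and 4 agree on B; apply B→D and equate their D entries.
Rows 2 and 4 agree on C; apply C→F and equate their F entries.
Rows 2 and 4 agree on C, F; apply C, F→D and equate their D entries.
Row 4 is now all distinguished symbols — the join is lossless.

Yes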